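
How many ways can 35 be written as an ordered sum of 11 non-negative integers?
C(35+11-1, 11-1) = C(45, 10) = 3190187286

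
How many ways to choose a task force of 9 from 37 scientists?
C(37,9) = 37!/(9!×28!) = 124403620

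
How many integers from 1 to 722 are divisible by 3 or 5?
⌊722/3⌋ + ⌊722/5⌋ - ⌊722/15⌋ = 240 + 144 - 48 = 336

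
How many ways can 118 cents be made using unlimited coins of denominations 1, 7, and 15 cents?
Coefficient of x^118 in 1/(1-x^1) · 1/(1-x^7) · 1/(1-x^15). Case on j = number of 15-cent coins (j = 0..7); remainder r = 118 - 15j is made from {1,7} in ⌊r/7⌋+1 ways. r = 118, 103, 88, 73, 58, 43, 28, 13 → 17 + 15 + 13 + 11 + 9 + 7 + 5 + 2 = 79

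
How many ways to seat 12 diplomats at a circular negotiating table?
Circular: fix one position, arrange the rest. (12-1)! = 39916800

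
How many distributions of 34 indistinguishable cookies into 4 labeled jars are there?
C(34+4-1, 4-1) = C(37, 3) = 7770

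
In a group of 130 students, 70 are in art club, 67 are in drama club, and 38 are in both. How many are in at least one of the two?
|A∪B| = |A| + |B| - |A∩B| = 70 + 67 - 38 = 99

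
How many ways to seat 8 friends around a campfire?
Circular: fix one position, arrange the rest. (8-1)! = 5040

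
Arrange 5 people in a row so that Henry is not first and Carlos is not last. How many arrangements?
By inclusion-exclusion: 5! - 2×(5-1)! + (5-2)! = 120 - 48 + 6 = 78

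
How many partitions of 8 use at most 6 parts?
By conjugation, equals partitions of 8 into parts ≤ 6. Let r_j(i) = number of partitions of i into parts ≤ j, for i = 0..8. r_1(i) = 1 for all i; r_j(i) = r_{j-1}(i) + r_j(i-j). Rows j = 2..6: ≤2: 1 1 2 2 3 3 4 4 5; ≤3: 1 1 2 3 4 5 7 8 10; ≤4: 1 1 2 3 5 6 9 11 15; ≤5: 1 1 2 3 5 7 10 13 18; ≤6: 1 1 2 3 5 7 11 14 20. r_6(8) = 20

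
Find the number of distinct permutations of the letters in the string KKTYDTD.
7! / (2! × 2! × 2! × 1!) = 630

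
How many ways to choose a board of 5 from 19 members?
C(19,5) = 19!/(5!×14!) = 11628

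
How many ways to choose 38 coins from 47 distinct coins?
C(47,38) = 47!/(38!×9!) = 1362649145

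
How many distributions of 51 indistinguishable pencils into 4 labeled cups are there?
C(51+4-1, 4-1) = C(54, 3) = 24804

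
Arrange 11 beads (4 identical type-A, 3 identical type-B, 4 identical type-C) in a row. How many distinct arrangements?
11! / (4! × 3! × 4!) = 11550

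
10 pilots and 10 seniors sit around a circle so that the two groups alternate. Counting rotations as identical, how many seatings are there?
Fix one of the pilots: (10-1)! ways for the remaining pilots, × 10! ways for the seniors = 362880 × 3628800 = 1316818944000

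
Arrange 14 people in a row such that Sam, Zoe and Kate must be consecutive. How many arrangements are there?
Treat the 3 as one block: (14-3+1)! × 3! = 479001600 × 6 = 2874009600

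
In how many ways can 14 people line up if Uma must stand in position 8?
Fix one position: (14-1)! = 6227020800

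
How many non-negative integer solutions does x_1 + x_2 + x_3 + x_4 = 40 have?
C(40+4-1, 4-1) = C(43, 3) = 12341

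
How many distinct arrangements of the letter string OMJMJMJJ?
8! / (1! × 4! × 3!) = 280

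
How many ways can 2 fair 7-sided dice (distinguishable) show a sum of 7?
Coefficient of x^7 in (x + x² + ... + x^7)^2. By inclusion-exclusion on dice exceeding 7: Σ_j (-1)^j C(2,j)·C(7-1-7j, 1) = C(2,0)·C(6,1) = 1·6 = 6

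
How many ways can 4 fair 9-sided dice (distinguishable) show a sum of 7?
Coefficient of x^7 in (x + x² + ... + x^9)^4. By inclusion-exclusion on dice exceeding 9: Σ_j (-1)^j C(4,j)·C(7-1-9j, 3) = C(4,0)·C(6,3) = 1·20 = 20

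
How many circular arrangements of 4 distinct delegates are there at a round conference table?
Circular: fix one position, arrange the rest. (4-1)! = 6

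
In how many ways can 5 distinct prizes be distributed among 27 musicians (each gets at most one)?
P(27,5) = 27!/(27-5)! = 9687600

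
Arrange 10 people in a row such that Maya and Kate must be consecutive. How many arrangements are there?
Treat the 2 as one block: (10-2+1)! × 2! = 362880 × 2 = 725760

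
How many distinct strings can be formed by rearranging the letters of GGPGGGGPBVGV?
12! / (2! × 1! × 7! × 2!) = 23760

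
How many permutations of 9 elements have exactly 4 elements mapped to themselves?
Choose the 4 fixed points C(9,4) = 126, derange the rest: !5 = Σ_{j=0}^{5} (-1)^j·5!/j! = 120 - 120 + 60 - 20 + 5 - 1 = 44. Product = 126 × 44 = 5544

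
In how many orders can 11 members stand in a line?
11! = 39916800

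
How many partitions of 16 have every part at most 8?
Let r_j(i) = number of partitions of i into parts ≤ j, for i = 0..16. r_1(i) = 1 for all i; r_j(i) = r_{j-1}(i) + r_j(i-j). Rows j = 2..8: ≤2: 1 1 2 2 3 3 4 4 5 5 6 6 7 7 8 8 9; ≤3: 1 1 2 3 4 5 7 8 10 12 14 16 19 21 24 27 30; ≤4: 1 1 2 3 5 6 9 11 15 18 23 27 34 39 47 54 64; ≤5: 1 1 2 3 5 7 10 13 18 23 30 37 47 57 70 84 101; ≤6: 1 1 2 3 5 7 11 14 20 26 35 44 58 71 90 110 136; ≤7: 1 1 2 3 5 7 11 15 21 28 38 49 65 82 105 131 164; ≤8: 1 1 2 3 5 7 11 15 22 29 40 52 70 89 116 146 186. r_8(16) = 186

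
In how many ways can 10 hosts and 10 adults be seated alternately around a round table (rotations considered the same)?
Fix one of the hosts: (10-1)! ways for the remaining hosts, × 10! ways for the adults = 362880 × 3628800 = 1316818944000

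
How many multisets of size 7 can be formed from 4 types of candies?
C(7+4-1, 4-1) = C(10, 3) = 120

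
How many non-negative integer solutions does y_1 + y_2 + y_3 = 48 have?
C(48+3-1, 3-1) = C(50, 2) = 1225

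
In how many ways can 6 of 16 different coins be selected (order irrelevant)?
C(16,6) = 16!/(6!×10!) = 8008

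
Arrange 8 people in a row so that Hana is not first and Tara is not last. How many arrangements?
By inclusion-exclusion: 8! - 2×(8-1)! + (8-2)! = 40320 - 10080 + 720 = 30960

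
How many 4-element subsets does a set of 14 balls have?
C(14,4) = 14!/(4!×10!) = 1001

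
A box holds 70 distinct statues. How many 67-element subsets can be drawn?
C(70,67) = 70!/(67!×3!) = 54740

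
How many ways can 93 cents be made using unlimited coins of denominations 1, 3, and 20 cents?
Coefficient of x^93 in 1/(1-x^1) · 1/(1-x^3) · 1/(1-x^20). Case on j = number of 20-cent coins (j = 0..4); remainder r = 93 - 20j is made from {1,3} in ⌊r/3⌋+1 ways. r = 93, 73, 53, 33, 13 → 32 + 25 + 18 + 12 + 5 = 92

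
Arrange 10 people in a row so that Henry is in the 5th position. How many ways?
Fix one position: (10-1)! = 362880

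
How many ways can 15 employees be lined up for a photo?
15! = 1307674368000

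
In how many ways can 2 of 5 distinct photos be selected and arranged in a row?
P(5,2) = 5!/(5-2)! = 20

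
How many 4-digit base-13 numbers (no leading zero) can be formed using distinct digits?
First digit: 12 choices (nonzero). Then descending: 12 × 12 × 11 × 10 = 15840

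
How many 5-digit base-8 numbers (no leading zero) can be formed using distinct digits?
First digit: 7 choices (nonzero). Then descending: 7 × 7 × 6 × 5 × 4 = 5880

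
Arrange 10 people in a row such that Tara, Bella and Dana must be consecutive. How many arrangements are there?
Treat the 3 as one block: (10-3+1)! × 3! = 40320 × 6 = 241920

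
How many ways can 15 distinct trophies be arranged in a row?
15! = 1307674368000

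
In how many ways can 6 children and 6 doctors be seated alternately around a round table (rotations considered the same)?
Fix one of the children: (6-1)! ways for the remaining children, × 6! ways for the doctors = 120 × 720 = 86400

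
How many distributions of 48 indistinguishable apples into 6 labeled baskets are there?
C(48+6-1, 6-1) = C(53, 5) = 2869685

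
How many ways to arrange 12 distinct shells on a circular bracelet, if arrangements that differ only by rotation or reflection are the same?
(12-1)!/2 = 39916800/2 = 19958400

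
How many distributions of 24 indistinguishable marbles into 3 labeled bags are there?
C(24+3-1, 3-1) = C(26, 2) = 325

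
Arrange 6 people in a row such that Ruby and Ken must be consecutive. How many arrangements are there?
Treat the 2 as one block: (6-2+1)! × 2! = 120 × 2 = 240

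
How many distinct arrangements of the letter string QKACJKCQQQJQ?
12! / (2! × 2! × 2! × 1! × 5!) = 498960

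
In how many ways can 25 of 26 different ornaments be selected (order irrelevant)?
C(26,25) = 26!/(25!×1!) = 26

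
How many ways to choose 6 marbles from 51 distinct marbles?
C(51,6) = 51!/(6!×45!) = 18009460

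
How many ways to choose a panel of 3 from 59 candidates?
C(59,3) = 59!/(3!×56!) = 32509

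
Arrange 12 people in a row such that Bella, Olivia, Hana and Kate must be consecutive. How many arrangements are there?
Treat the 4 as one block: (12-4+1)! × 4! = 362880 × 24 = 8709120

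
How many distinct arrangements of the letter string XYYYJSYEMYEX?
12! / (1! × 1! × 2! × 2! × 5! × 1!) = 997920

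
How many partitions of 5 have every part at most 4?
Let r_j(i) = number of partitions of i into parts ≤ j, for i = 0..5. r_1(i) = 1 for all i; r_j(i) = r_{j-1}(i) + r_j(i-j). Rows j = 2..4: ≤2: 1 1 2 2 3 3; ≤3: 1 1 2 3 4 5; ≤4: 1 1 2 3 5 6. r_4(5) = 6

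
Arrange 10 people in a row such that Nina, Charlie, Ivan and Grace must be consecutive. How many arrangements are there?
Treat the 4 as one block: (10-4+1)! × 4! = 5040 × 24 = 120960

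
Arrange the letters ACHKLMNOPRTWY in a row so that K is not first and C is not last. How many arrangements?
By inclusion-exclusion: 13! - 2×(13-1)! + (13-2)! = 6227020800 - 958003200 + 39916800 = 5308934400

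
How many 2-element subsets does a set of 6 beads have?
C(6,2) = 6!/(2!×4!) = 15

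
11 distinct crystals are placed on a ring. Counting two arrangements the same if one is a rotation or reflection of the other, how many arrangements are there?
(11-1)!/2 = 3628800/2 = 1814400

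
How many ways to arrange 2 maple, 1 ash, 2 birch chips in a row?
5! / (2! × 1! × 2!) = 30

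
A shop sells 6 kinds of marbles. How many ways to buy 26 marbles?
C(26+6-1, 6-1) = C(31, 5) = 169911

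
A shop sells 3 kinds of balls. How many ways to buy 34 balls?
C(34+3-1, 3-1) = C(36, 2) = 630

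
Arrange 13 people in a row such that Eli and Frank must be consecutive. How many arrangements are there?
Treat the 2 as one block: (13-2+1)! × 2! = 479001600 × 2 = 958003200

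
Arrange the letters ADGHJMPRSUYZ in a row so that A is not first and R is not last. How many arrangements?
By inclusion-exclusion: 12! - 2×(12-1)! + (12-2)! = 479001600 - 79833600 + 3628800 = 402796800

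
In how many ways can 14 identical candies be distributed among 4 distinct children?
C(14+4-1, 4-1) = C(17, 3) = 680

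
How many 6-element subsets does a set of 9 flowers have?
C(9,6) = 9!/(6!×3!) = 84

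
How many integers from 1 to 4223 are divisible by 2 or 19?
⌊4223/2⌋ + ⌊4223/19⌋ - ⌊4223/38⌋ = 2111 + 222 - 111 = 2222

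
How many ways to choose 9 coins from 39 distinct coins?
C(39,9) = 39!/(9!×30!) = 211915132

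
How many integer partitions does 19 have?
Pentagonal recurrence p(n) = p(n-1) + p(n-2) - p(n-5) - p(n-7) + p(n-12) + p(n-15) - ... gives p(0..18) = 1, 1, 2, 3, 5, 7, 11, 15, 22, 30, 42, 56, 77, 101, 135, 176, 231, 297, 385. p(19) = p(18) + p(17) - p(14) - p(12) + p(7) + p(4) = 385 + 297 - 135 - 77 + 15 + 5 = 490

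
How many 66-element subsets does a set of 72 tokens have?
C(72,66) = 72!/(66!×6!) = 156238908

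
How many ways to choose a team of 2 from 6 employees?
C(6,2) = 6!/(2!×4!) = 15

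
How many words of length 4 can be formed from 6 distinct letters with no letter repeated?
P(6,4) = 6!/(6-4)! = 360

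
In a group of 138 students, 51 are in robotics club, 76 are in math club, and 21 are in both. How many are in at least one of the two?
|A∪B| = |A| + |B| - |A∩B| = 51 + 76 - 21 = 106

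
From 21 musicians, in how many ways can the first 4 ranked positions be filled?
P(21,4) = 21!/(21-4)! = 143640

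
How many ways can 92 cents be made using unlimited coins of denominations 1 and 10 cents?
Coefficient of x^92 in 1/(1-x^1) · 1/(1-x^10). Use j coins of 10 for j = 0..⌊92/10⌋ = 9, the rest in 1s: 9 + 1 = 10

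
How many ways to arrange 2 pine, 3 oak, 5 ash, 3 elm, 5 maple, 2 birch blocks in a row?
20! / (2! × 3! × 5! × 3! × 5! × 2!) = 1173274502400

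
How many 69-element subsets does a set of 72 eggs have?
C(72,69) = 72!/(69!×3!) = 59640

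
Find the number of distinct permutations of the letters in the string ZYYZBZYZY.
9! / (4! × 4! × 1!) = 630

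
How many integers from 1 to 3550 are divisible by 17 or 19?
⌊3550/17⌋ + ⌊3550/19⌋ - ⌊3550/323⌋ = 208 + 186 - 10 = 384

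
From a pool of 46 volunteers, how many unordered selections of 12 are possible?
C(46,12) = 46!/(12!×34!) = 38910617655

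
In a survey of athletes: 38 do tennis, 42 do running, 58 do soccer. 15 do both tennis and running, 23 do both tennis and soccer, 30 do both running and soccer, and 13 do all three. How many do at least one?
|A∪B∪C| = 38+42+58-15-23-30+13 = 83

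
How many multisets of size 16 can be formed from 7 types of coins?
C(16+7-1, 7-1) = C(22, 6) = 74613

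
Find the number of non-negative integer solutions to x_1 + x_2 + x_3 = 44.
C(44+3-1, 3-1) = C(46, 2) = 1035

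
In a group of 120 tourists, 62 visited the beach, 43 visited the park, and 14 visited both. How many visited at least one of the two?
|A∪B| = |A| + |B| - |A∩B| = 62 + 43 - 14 = 91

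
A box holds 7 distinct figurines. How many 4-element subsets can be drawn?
C(7,4) = 7!/(4!×3!) = 35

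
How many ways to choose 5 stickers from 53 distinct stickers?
C(53,5) = 53!/(5!×48!) = 2869685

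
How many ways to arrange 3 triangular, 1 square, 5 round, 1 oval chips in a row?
10! / (3! × 1! × 5! × 1!) = 5040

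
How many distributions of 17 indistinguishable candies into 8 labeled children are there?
C(17+8-1, 8-1) = C(24, 7) = 346104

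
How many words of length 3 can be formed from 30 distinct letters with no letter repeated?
P(30,3) = 30!/(30-3)! = 24360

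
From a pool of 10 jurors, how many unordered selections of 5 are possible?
C(10,5) = 10!/(5!×5!) = 252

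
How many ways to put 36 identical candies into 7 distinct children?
C(36+7-1, 7-1) = C(42, 6) = 5245786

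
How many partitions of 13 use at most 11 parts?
By conjugation, equals partitions of 13 into parts ≤ 11. Let r_j(i) = number of partitions of i into parts ≤ j, for i = 0..13. r_1(i) = 1 for all i; r_j(i) = r_{j-1}(i) + r_j(i-j). Rows j = 2..11: ≤2: 1 1 2 2 3 3 4 4 5 5 6 6 7 7; ≤3: 1 1 2 3 4 5 7 8 10 12 14 16 19 21; ≤4: 1 1 2 3 5 6 9 11 15 18 23 27 34 39; ≤5: 1 1 2 3 5 7 10 13 18 23 30 37 47 57; ≤6: 1 1 2 3 5 7 11 14 20 26 35 44 58 71; ≤7: 1 1 2 3 5 7 11 15 21 28 38 49 65 82; ≤8: 1 1 2 3 5 7 11 15 22 29 40 52 70 89; ≤9: 1 1 2 3 5 7 11 15 22 30 41 54 73 94; ≤10: 1 1 2 3 5 7 11 15 22 30 42 55 75 97; ≤11: 1 1 2 3 5 7 11 15 22 30 42 56 76 99. r_11(13) = 99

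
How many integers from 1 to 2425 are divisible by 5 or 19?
⌊2425/5⌋ + ⌊2425/19⌋ - ⌊2425/95⌋ = 485 + 127 - 25 = 587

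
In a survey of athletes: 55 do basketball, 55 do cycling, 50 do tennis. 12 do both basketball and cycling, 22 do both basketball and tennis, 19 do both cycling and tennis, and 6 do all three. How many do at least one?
|A∪B∪C| = 55+55+50-12-22-19+6 = 113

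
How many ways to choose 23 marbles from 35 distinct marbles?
C(35,23) = 35!/(23!×12!) = 834451800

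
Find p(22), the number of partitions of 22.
Pentagonal recurrence p(n) = p(n-1) + p(n-2) - p(n-5) - p(n-7) + p(n-12) + p(n-15) - ... gives p(0..21) = 1, 1, 2, 3, 5, 7, 11, 15, 22, 30, 42, 56, 77, 101, 135, 176, 231, 297, 385, 490, 627, 792. p(22) = p(21) + p(20) - p(17) - p(15) + p(10) + p(7) - p(0) = 792 + 627 - 297 - 176 + 42 + 15 - 1 = 1002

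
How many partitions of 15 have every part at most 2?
Let r_j(i) = number of partitions of i into parts ≤ j, for i = 0..15. r_1(i) = 1 for all i; r_j(i) = r_{j-1}(i) + r_j(i-j). Rows j = 2..2: ≤2: 1 1 2 2 3 3 4 4 5 5 6 6 7 7 8 8. r_2(15) = 8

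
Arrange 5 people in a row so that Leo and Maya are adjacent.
Treat as block: (5-1)! × 2! = 24 × 2 = 48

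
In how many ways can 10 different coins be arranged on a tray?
10! = 3628800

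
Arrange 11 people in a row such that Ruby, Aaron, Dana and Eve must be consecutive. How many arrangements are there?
Treat the 4 as one block: (11-4+1)! × 4! = 40320 × 24 = 967680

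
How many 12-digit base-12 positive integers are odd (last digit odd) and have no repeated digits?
Last∈{1,3,5,7,9,11}. Last=0: 0. Last nonzero: 6×10×P(10,10) = 217728000. Total = 217728000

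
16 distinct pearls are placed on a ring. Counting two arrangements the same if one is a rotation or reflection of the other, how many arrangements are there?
(16-1)!/2 = 1307674368000/2 = 653837184000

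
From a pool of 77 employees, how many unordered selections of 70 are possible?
C(77,70) = 77!/(70!×7!) = 2404808340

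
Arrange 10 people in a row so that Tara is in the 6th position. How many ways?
Fix one position: (10-1)! = 362880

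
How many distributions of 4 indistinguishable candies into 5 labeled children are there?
C(4+5-1, 5-1) = C(8, 4) = 70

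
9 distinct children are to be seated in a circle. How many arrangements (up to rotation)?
Circular: fix one position, arrange the rest. (9-1)! = 40320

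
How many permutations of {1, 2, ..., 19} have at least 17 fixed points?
Exactly j fixed points: C(19,j)·!(19-j); sum over j ≥ 17 (derangement numbers via !m = (m-1)·(!(m-1) + !(m-2)): !0..!2 = 1, 0, 1). Σ_{j=17}^{19} C(19,j)·!(19-j) = C(19,17)·!2 + C(19,18)·!1 + C(19,19)·!0 = 171·1 + 19·0 + 1·1 = 172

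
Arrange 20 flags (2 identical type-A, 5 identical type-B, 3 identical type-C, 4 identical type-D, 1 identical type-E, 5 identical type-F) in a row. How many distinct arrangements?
20! / (2! × 5! × 3! × 4! × 1! × 5!) = 586637251200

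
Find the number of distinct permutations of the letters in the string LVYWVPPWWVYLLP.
14! / (3! × 2! × 3! × 3! × 3!) = 33633600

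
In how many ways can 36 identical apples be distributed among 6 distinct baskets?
C(36+6-1, 6-1) = C(41, 5) = 749398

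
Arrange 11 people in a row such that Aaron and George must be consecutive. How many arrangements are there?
Treat the 2 as one block: (11-2+1)! × 2! = 3628800 × 2 = 7257600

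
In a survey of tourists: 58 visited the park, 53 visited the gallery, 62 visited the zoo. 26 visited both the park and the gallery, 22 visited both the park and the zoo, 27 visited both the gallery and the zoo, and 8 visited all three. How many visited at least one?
|A∪B∪C| = 58+53+62-26-22-27+8 = 106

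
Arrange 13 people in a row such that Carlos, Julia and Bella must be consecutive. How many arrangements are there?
Treat the 3 as one block: (13-3+1)! × 3! = 39916800 × 6 = 239500800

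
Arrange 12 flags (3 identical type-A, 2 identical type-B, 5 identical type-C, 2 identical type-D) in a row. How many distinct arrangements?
12! / (3! × 2! × 5! × 2!) = 166320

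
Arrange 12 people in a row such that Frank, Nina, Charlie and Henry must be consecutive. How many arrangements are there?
Treat the 4 as one block: (12-4+1)! × 4! = 362880 × 24 = 8709120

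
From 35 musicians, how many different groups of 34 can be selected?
C(35,34) = 35!/(34!×1!) = 35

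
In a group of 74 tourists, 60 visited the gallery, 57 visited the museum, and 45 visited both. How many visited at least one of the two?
|A∪B| = |A| + |B| - |A∩B| = 60 + 57 - 45 = 72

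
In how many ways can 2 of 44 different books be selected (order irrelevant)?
C(44,2) = 44!/(2!×42!) = 946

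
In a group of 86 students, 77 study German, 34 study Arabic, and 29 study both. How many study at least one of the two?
|A∪B| = |A| + |B| - |A∩B| = 77 + 34 - 29 = 82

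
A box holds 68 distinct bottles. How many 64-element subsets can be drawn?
C(68,64) = 68!/(64!×4!) = 814385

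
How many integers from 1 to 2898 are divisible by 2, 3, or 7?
⌊2898/2⌋+⌊2898/3⌋+⌊2898/7⌋ - ⌊2898/6⌋-⌊2898/14⌋-⌊2898/21⌋ + ⌊2898/42⌋ = 1449+966+414 - 483-207-138 + 69 = 2070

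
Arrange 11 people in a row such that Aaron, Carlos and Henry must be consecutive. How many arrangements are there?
Treat the 3 as one block: (11-3+1)! × 3! = 362880 × 6 = 2177280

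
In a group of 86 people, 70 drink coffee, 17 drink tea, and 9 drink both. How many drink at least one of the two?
|A∪B| = |A| + |B| - |A∩B| = 70 + 17 - 9 = 78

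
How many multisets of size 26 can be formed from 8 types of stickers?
C(26+8-1, 8-1) = C(33, 7) = 4272048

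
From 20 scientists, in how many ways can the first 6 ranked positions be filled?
P(20,6) = 20!/(20-6)! = 27907200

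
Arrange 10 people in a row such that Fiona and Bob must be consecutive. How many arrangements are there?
Treat the 2 as one block: (10-2+1)! × 2! = 362880 × 2 = 725760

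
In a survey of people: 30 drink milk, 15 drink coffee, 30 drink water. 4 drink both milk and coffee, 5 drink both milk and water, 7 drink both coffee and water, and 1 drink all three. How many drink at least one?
|A∪B∪C| = 30+15+30-4-5-7+1 = 60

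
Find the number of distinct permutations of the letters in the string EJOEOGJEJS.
10! / (2! × 3! × 1! × 1! × 3!) = 50400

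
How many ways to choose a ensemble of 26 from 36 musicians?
C(36,26) = 36!/(26!×10!) = 254186856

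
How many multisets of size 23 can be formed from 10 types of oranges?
C(23+10-1, 10-1) = C(32, 9) = 28048800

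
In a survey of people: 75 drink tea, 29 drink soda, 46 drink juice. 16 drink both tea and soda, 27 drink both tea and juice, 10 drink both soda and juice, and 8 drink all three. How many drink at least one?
|A∪B∪C| = 75+29+46-16-27-10+8 = 105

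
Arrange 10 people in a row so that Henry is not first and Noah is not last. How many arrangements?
By inclusion-exclusion: 10! - 2×(10-1)! + (10-2)! = 3628800 - 725760 + 40320 = 2943360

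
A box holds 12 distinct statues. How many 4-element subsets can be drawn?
C(12,4) = 12!/(4!×8!) = 495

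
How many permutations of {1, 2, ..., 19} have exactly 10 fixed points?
Choose the 10 fixed points C(19,10) = 92378, derange the rest: !9 = Σ_{j=0}^{9} (-1)^j·9!/j! = 362880 - 362880 + 181440 - 60480 + 15120 - 3024 + 504 - 72 + 9 - 1 = 133496. Product = 92378 × 133496 = 12332093488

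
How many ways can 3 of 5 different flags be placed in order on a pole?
P(5,3) = 5!/(5-3)! = 60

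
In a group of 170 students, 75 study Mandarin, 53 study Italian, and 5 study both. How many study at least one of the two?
|A∪B| = |A| + |B| - |A∩B| = 75 + 53 - 5 = 123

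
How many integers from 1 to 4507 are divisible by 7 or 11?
⌊4507/7⌋ + ⌊4507/11⌋ - ⌊4507/77⌋ = 643 + 409 - 58 = 994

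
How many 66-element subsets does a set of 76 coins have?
C(76,66) = 76!/(66!×10!) = 954526728530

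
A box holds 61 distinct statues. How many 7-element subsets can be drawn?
C(61,7) = 61!/(7!×54!) = 436270780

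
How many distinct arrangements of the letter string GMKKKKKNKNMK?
12! / (1! × 7! × 2! × 2!) = 23760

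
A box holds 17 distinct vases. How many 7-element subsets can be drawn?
C(17,7) = 17!/(7!×10!) = 19448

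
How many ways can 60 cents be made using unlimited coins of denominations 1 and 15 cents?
Coefficient of x^60 in 1/(1-x^1) · 1/(1-x^15). Use j coins of 15 for j = 0..⌊60/15⌋ = 4, the rest in 1s: 4 + 1 = 5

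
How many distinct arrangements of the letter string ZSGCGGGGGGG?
11! / (1! × 1! × 8! × 1!) = 990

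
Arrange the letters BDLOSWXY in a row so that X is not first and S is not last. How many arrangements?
By inclusion-exclusion: 8! - 2×(8-1)! + (8-2)! = 40320 - 10080 + 720 = 30960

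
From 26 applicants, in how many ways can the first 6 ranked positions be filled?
P(26,6) = 26!/(26-6)! = 165765600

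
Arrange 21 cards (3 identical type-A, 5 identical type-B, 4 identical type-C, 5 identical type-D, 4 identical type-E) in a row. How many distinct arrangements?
21! / (3! × 5! × 4! × 5! × 4!) = 1026615189600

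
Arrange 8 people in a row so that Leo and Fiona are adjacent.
Treat as block: (8-1)! × 2! = 5040 × 2 = 10080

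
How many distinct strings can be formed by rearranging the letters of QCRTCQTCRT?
10! / (2! × 3! × 3! × 2!) = 25200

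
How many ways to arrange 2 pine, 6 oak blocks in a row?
8! / (2! × 6!) = 28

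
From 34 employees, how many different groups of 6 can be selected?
C(34,6) = 34!/(6!×28!) = 1344904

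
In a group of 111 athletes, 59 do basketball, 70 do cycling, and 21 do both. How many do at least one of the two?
|A∪B| = |A| + |B| - |A∩B| = 59 + 70 - 21 = 108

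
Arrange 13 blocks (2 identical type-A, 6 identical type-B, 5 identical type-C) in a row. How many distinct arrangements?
13! / (2! × 6! × 5!) = 36036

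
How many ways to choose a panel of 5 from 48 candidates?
C(48,5) = 48!/(5!×43!) = 1712304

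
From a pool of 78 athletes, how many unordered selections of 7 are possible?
C(78,7) = 78!/(7!×71!) = 2641902120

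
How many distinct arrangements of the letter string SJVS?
4! / (2! × 1! × 1!) = 12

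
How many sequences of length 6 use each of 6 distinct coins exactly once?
6! = 720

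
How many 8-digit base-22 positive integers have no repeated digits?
First digit: 21 choices (nonzero). Then descending: 21 × 21 × 20 × 19 × 18 × 17 × 16 × 15 = 12307075200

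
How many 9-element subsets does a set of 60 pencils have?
C(60,9) = 60!/(9!×51!) = 14783142660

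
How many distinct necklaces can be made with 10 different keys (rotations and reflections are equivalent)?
(10-1)!/2 = 362880/2 = 181440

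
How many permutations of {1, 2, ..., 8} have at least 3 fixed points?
Exactly j fixed points: C(8,j)·!(8-j); sum over j ≥ 3 (derangement numbers via !m = (m-1)·(!(m-1) + !(m-2)): !0..!5 = 1, 0, 1, 2, 9, 44). Σ_{j=3}^{8} C(8,j)·!(8-j) = C(8,3)·!5 + C(8,4)·!4 + C(8,5)·!3 + C(8,6)·!2 + C(8,7)·!1 + C(8,8)·!0 = 56·44 + 70·9 + 56·2 + 28·1 + 8·0 + 1·1 = 3235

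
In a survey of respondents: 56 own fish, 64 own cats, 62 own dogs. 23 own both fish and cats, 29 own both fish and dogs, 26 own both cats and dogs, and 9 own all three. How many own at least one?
|A∪B∪C| = 56+64+62-23-29-26+9 = 113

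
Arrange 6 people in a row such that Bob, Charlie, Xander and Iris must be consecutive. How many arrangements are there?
Treat the 4 as one block: (6-4+1)! × 4! = 6 × 24 = 144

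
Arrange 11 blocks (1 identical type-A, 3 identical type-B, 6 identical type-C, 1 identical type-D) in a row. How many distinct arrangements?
11! / (1! × 3! × 6! × 1!) = 9240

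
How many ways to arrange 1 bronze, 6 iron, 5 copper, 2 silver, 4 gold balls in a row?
18! / (1! × 6! × 5! × 2! × 4!) = 1543782240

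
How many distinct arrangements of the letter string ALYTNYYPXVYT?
12! / (1! × 1! × 1! × 2! × 1! × 1! × 4! × 1!) = 9979200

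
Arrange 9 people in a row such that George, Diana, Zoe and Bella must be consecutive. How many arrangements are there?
Treat the 4 as one block: (9-4+1)! × 4! = 720 × 24 = 17280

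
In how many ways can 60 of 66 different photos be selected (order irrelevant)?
C(66,60) = 66!/(60!×6!) = 90858768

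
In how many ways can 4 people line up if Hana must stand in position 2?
Fix one position: (4-1)! = 6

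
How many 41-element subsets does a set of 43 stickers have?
C(43,41) = 43!/(41!×2!) = 903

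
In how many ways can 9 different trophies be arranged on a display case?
9! = 362880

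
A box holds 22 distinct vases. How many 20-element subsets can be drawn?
C(22,20) = 22!/(20!×2!) = 231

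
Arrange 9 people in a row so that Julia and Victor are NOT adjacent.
Total - adjacent = 9! - (9-1)!×2 = 362880 - 80640 = 282240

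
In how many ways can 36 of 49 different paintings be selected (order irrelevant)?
C(49,36) = 49!/(36!×13!) = 262596783764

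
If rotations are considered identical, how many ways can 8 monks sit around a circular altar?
Circular: fix one position, arrange the rest. (8-1)! = 5040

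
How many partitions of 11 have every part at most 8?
Let r_j(i) = number of partitions of i into parts ≤ j, for i = 0..11. r_1(i) = 1 for all i; r_j(i) = r_{j-1}(i) + r_j(i-j). Rows j = 2..8: ≤2: 1 1 2 2 3 3 4 4 5 5 6 6; ≤3: 1 1 2 3 4 5 7 8 10 12 14 16; ≤4: 1 1 2 3 5 6 9 11 15 18 23 27; ≤5: 1 1 2 3 5 7 10 13 18 23 30 37; ≤6: 1 1 2 3 5 7 11 14 20 26 35 44; ≤7: 1 1 2 3 5 7 11 15 21 28 38 49; ≤8: 1 1 2 3 5 7 11 15 22 29 40 52. r_8(11) = 52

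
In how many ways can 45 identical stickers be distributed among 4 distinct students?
C(45+4-1, 4-1) = C(48, 3) = 17296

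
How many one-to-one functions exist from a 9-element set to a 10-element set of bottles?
P(10,9) = 10!/(10-9)! = 3628800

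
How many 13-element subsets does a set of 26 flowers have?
C(26,13) = 26!/(13!×13!) = 10400600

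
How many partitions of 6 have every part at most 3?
Let r_j(i) = number of partitions of i into parts ≤ j, for i = 0..6. r_1(i) = 1 for all i; r_j(i) = r_{j-1}(i) + r_j(i-j). Rows j = 2..3: ≤2: 1 1 2 2 3 3 4; ≤3: 1 1 2 3 4 5 7. r_3(6) = 7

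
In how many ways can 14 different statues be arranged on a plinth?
14! = 87178291200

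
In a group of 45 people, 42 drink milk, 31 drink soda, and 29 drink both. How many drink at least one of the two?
|A∪B| = |A| + |B| - |A∩B| = 42 + 31 - 29 = 44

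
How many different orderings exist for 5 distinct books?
5! = 120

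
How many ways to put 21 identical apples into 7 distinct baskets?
C(21+7-1, 7-1) = C(27, 6) = 296010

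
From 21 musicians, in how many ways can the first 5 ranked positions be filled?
P(21,5) = 21!/(21-5)! = 2441880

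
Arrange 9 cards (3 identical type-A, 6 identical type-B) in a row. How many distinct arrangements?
9! / (3! × 6!) = 84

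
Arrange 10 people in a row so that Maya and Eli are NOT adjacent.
Total - adjacent = 10! - (10-1)!×2 = 3628800 - 725760 = 2903040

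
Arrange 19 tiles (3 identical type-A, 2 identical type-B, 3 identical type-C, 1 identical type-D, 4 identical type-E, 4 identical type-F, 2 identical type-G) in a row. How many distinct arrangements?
19! / (3! × 2! × 3! × 1! × 4! × 4! × 2!) = 1466593128000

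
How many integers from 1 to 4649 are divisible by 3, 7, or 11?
⌊4649/3⌋+⌊4649/7⌋+⌊4649/11⌋ - ⌊4649/21⌋-⌊4649/33⌋-⌊4649/77⌋ + ⌊4649/231⌋ = 1549+664+422 - 221-140-60 + 20 = 2234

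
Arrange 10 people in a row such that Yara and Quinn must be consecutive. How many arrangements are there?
Treat the 2 as one block: (10-2+1)! × 2! = 362880 × 2 = 725760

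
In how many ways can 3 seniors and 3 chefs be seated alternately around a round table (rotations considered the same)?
Fix one of the seniors: (3-1)! ways for the remaining seniors, × 3! ways for the chefs = 2 × 6 = 12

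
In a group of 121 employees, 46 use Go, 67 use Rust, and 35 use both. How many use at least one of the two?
|A∪B| = |A| + |B| - |A∩B| = 46 + 67 - 35 = 78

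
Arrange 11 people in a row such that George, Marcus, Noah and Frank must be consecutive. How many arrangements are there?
Treat the 4 as one block: (11-4+1)! × 4! = 40320 × 24 = 967680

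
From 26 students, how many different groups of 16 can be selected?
C(26,16) = 26!/(16!×10!) = 5311735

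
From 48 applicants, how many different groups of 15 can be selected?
C(48,15) = 48!/(15!×33!) = 1093260079344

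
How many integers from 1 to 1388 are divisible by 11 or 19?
⌊1388/11⌋ + ⌊1388/19⌋ - ⌊1388/209⌋ = 126 + 73 - 6 = 193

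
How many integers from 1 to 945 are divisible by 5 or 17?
⌊945/5⌋ + ⌊945/17⌋ - ⌊945/85⌋ = 189 + 55 - 11 = 233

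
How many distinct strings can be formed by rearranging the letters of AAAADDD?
7! / (4! × 3!) = 35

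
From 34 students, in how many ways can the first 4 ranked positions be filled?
P(34,4) = 34!/(34-4)! = 1113024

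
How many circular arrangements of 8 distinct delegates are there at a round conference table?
Circular: fix one position, arrange the rest. (8-1)! = 5040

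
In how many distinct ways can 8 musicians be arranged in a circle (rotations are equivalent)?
Circular: fix one position, arrange the rest. (8-1)! = 5040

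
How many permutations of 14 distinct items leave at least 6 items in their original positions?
Exactly j fixed points: C(14,j)·!(14-j); sum over j ≥ 6 (derangement numbers via !m = (m-1)·(!(m-1) + !(m-2)): !0..!8 = 1, 0, 1, 2, 9, 44, 265, 1854, 14833). Σ_{j=6}^{14} C(14,j)·!(14-j) = C(14,6)·!8 + C(14,7)·!7 + C(14,8)·!6 + C(14,9)·!5 + C(14,10)·!4 + C(14,11)·!3 + C(14,12)·!2 + C(14,13)·!1 + C(14,14)·!0 = 3003·14833 + 3432·1854 + 3003·265 + 2002·44 + 1001·9 + 364·2 + 91·1 + 14·0 + 1·1 = 51800139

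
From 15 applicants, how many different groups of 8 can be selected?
C(15,8) = 15!/(8!×7!) = 6435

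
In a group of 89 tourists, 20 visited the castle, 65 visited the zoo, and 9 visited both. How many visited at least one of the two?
|A∪B| = |A| + |B| - |A∩B| = 20 + 65 - 9 = 76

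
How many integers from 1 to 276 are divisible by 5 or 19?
⌊276/5⌋ + ⌊276/19⌋ - ⌊276/95⌋ = 55 + 14 - 2 = 67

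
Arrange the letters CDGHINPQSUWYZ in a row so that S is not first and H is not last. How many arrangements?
By inclusion-exclusion: 13! - 2×(13-1)! + (13-2)! = 6227020800 - 958003200 + 39916800 = 5308934400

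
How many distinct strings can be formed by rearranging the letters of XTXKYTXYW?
9! / (1! × 3! × 1! × 2! × 2!) = 15120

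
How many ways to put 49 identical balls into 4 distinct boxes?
C(49+4-1, 4-1) = C(52, 3) = 22100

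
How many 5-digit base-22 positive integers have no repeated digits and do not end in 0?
Last digit: 21 nonzero choices. First digit: 20 (nonzero, ≠last). Middle 3: P(20,3) = 6840. Total = 2872800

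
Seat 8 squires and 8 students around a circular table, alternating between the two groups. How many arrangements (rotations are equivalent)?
Fix one of the squires: (8-1)! ways for the remaining squires, × 8! ways for the students = 5040 × 40320 = 203212800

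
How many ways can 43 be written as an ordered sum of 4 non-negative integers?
C(43+4-1, 4-1) = C(46, 3) = 15180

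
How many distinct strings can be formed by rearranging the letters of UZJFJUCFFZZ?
11! / (2! × 3! × 2! × 3! × 1!) = 277200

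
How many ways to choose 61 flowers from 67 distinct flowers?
C(67,61) = 67!/(61!×6!) = 99795696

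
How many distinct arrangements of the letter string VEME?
4! / (1! × 1! × 2!) = 12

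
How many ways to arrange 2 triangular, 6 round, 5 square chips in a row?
13! / (2! × 6! × 5!) = 36036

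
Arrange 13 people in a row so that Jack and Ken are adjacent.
Treat as block: (13-1)! × 2! = 479001600 × 2 = 958003200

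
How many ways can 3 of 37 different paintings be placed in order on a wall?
P(37,3) = 37!/(37-3)! = 46620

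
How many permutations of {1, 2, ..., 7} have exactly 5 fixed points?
Choose the 5 fixed points C(7,5) = 21, derange the rest: !2 = Σ_{j=0}^{2} (-1)^j·2!/j! = 2 - 2 + 1 = 1. Product = 21 × 1 = 21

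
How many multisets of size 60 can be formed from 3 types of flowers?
C(60+3-1, 3-1) = C(62, 2) = 1891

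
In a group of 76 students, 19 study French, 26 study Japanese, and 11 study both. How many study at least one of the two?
|A∪B| = |A| + |B| - |A∩B| = 19 + 26 - 11 = 34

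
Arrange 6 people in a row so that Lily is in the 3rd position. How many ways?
Fix one position: (6-1)! = 120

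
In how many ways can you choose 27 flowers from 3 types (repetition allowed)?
C(27+3-1, 3-1) = C(29, 2) = 406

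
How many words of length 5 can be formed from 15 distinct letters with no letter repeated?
P(15,5) = 15!/(15-5)! = 360360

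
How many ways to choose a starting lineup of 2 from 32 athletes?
C(32,2) = 32!/(2!×30!) = 496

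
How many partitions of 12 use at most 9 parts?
By conjugation, equals partitions of 12 into parts ≤ 9. Let r_j(i) = number of partitions of i into parts ≤ j, for i = 0..12. r_1(i) = 1 for all i; r_j(i) = r_{j-1}(i) + r_j(i-j). Rows j = 2..9: ≤2: 1 1 2 2 3 3 4 4 5 5 6 6 7; ≤3: 1 1 2 3 4 5 7 8 10 12 14 16 19; ≤4: 1 1 2 3 5 6 9 11 15 18 23 27 34; ≤5: 1 1 2 3 5 7 10 13 18 23 30 37 47; ≤6: 1 1 2 3 5 7 11 14 20 26 35 44 58; ≤7: 1 1 2 3 5 7 11 15 21 28 38 49 65; ≤8: 1 1 2 3 5 7 11 15 22 29 40 52 70; ≤9: 1 1 2 3 5 7 11 15 22 30 41 54 73. r_9(12) = 73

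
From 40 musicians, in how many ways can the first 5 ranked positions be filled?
P(40,5) = 40!/(40-5)! = 78960960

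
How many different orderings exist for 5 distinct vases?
5! = 120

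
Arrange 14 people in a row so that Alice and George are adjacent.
Treat as block: (14-1)! × 2! = 6227020800 × 2 = 12454041600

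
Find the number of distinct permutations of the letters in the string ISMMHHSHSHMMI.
13! / (4! × 4! × 2! × 3!) = 900900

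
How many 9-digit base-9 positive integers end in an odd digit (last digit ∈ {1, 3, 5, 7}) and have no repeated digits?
Last∈{1,3,5,7}. Last=0: 0. Last nonzero: 4×7×P(7,7) = 141120. Total = 141120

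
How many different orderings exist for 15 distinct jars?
15! = 1307674368000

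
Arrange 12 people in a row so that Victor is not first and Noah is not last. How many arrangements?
By inclusion-exclusion: 12! - 2×(12-1)! + (12-2)! = 479001600 - 79833600 + 3628800 = 402796800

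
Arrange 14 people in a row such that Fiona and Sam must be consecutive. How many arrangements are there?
Treat the 2 as one block: (14-2+1)! × 2! = 6227020800 × 2 = 12454041600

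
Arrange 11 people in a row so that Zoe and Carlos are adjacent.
Treat as block: (11-1)! × 2! = 3628800 × 2 = 7257600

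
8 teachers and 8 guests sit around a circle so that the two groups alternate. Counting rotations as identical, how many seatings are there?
Fix one of the teachers: (8-1)! ways for the remaining teachers, × 8! ways for the guests = 5040 × 40320 = 203212800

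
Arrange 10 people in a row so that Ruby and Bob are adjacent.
Treat as block: (10-1)! × 2! = 362880 × 2 = 725760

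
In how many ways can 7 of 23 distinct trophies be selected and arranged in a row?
P(23,7) = 23!/(23-7)! = 1235591280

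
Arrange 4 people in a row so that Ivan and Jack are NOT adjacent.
Total - adjacent = 4! - (4-1)!×2 = 24 - 12 = 12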